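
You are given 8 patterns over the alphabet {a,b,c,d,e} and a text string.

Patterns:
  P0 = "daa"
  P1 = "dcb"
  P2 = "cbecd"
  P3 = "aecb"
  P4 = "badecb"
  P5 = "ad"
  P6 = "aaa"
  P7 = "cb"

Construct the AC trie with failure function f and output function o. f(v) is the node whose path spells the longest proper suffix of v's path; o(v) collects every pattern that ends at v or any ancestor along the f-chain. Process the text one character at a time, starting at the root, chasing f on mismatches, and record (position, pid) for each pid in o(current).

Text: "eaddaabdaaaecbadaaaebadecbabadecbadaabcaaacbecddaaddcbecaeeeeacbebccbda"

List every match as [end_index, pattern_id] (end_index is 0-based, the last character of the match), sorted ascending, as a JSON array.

Construct AC machine:
Trie (insert patterns):
  0='ε' goto a→11 b→15 c→6 d→1
  1='d' goto a→2 c→4
  2='da' goto a→3
  3='daa' goto ·  ←P0
  4='dc' goto b→5
  5='dcb' goto ·  ←P1
  6='c' goto b→7
  7='cb' goto e→8  ←P7
  8='cbe' goto c→9
  9='cbec' goto d→10
  10='cbecd' goto ·  ←P2
  11='a' goto a→22 d→21 e→12
  12='ae' goto c→13
  13='aec' goto b→14
  14='aecb' goto ·  ←P3
  15='b' goto a→16
  16='ba' goto d→17
  17='bad' goto e→18
  18='bade' goto c→19
  19='badec' goto b→20
  20='badecb' goto ·  ←P4
  21='ad' goto ·  ←P5
  22='aa' goto a→23
  23='aaa' goto ·  ←P6

Failure links (BFS by depth):
  n1('d'): parent n0 fail=0; on 'd' 0 → fail=0;  out ∅∪∅=∅
  n6('c'): parent n0 fail=0; on 'c' 0 → fail=0;  out ∅∪∅=∅
  n11('a'): parent n0 fail=0; on 'a' 0 → fail=0;  out ∅∪∅=∅
  n15('b'): parent n0 fail=0; on 'b' 0 → fail=0;  out ∅∪∅=∅
  n2('da'): parent n1 fail=0; on 'a' 0 → fail=11;  out ∅∪∅=∅
  n4('dc'): parent n1 fail=0; on 'c' 0 → fail=6;  out ∅∪∅=∅
  n7('cb'): parent n6 fail=0; on 'b' 0 → fail=15;  out {7}∪∅={7}
  n12('ae'): parent n11 fail=0; on 'e' 0 → fail=0;  out ∅∪∅=∅
  n16('ba'): parent n15 fail=0; on 'a' 0 → fail=11;  out ∅∪∅=∅
  n21('ad'): parent n11 fail=0; on 'd' 0 → fail=1;  out {5}∪∅={5}
  n22('aa'): parent n11 fail=0; on 'a' 0 → fail=11;  out ∅∪∅=∅
  n3('daa'): parent n2 fail=11; on 'a' 11 → fail=22;  out {0}∪∅={0}
  n5('dcb'): parent n4 fail=6; on 'b' 6 → fail=7;  out {1}∪{7}={1,7}
  n8('cbe'): parent n7 fail=15; on 'e' 15→0 → fail=0;  out ∅∪∅=∅
  n13('aec'): parent n12 fail=0; on 'c' 0 → fail=6;  out ∅∪∅=∅
  n17('bad'): parent n16 fail=11; on 'd' 11 → fail=21;  out ∅∪{5}={5}
  n23('aaa'): parent n22 fail=11; on 'a' 11 → fail=22;  out {6}∪∅={6}
  n9('cbec'): parent n8 fail=0; on 'c' 0 → fail=6;  out ∅∪∅=∅
  n14('aecb'): parent n13 fail=6; on 'b' 6 → fail=7;  out {3}∪{7}={3,7}
  n18('bade'): parent n17 fail=21; on 'e' 21→1→0 → fail=0;  out ∅∪∅=∅
  n10('cbecd'): parent n9 fail=6; on 'd' 6→0 → fail=1;  out {2}∪∅={2}
  n19('badec'): parent n18 fail=0; on 'c' 0 → fail=6;  out ∅∪∅=∅
  n20('badecb'): parent n19 fail=6; on 'b' 6 → fail=7;  out {4}∪{7}={4,7}

Run:
[0] read 'e'  n0⇒n0
[1] read 'a'  n0⇒n11
[2] read 'd'  n11⇒n21  → match P5@[1:2]
[3] read 'd'  n21⇒n1 (fail-walked)
[4] read 'a'  n1⇒n2
[5] read 'a'  n2⇒n3  → match P0@[3:5]
[6] read 'b'  n3⇒n15 (fail-walked)
[7] read 'd'  n15⇒n1 (fail-walked)
[8] read 'a'  n1⇒n2
[9] read 'a'  n2⇒n3  → match P0@[7:9]
[10] read 'a'  n3⇒n23 (fail-walked)  → match P6@[8:10]
[11] read 'e'  n23⇒n12 (fail-walked)
[12] read 'c'  n12⇒n13
[13] read 'b'  n13⇒n14  → match P3@[10:13],P7@[12:13]
[14] read 'a'  n14⇒n16 (fail-walked)
[15] read 'd'  n16⇒n17  → match P5@[14:15]
[16] read 'a'  n17⇒n2 (fail-walked)
[17] read 'a'  n2⇒n3  → match P0@[15:17]
[18] read 'a'  n3⇒n23 (fail-walked)  → match P6@[16:18]
[19] read 'e'  n23⇒n12 (fail-walked)
[20] read 'b'  n12⇒n15 (fail-walked)
[21] read 'a'  n15⇒n16
[22] read 'd'  n16⇒n17  → match P5@[21:22]
[23] read 'e'  n17⇒n18
[24] read 'c'  n18⇒n19
[25] read 'b'  n19⇒n20  → match P4@[20:25],P7@[24:25]
[26] read 'a'  n20⇒n16 (fail-walked)
[27] read 'b'  n16⇒n15 (fail-walked)
[28] read 'a'  n15⇒n16
[29] read 'd'  n16⇒n17  → match P5@[28:29]
[30] read 'e'  n17⇒n18
[31] read 'c'  n18⇒n19
[32] read 'b'  n19⇒n20  → match P4@[27:32],P7@[31:32]
[33] read 'a'  n20⇒n16 (fail-walked)
[34] read 'd'  n16⇒n17  → match P5@[33:34]
[35] read 'a'  n17⇒n2 (fail-walked)
[36] read 'a'  n2⇒n3  → match P0@[34:36]
[37] read 'b'  n3⇒n15 (fail-walked)
[38] read 'c'  n15⇒n6 (fail-walked)
[39] read 'a'  n6⇒n11 (fail-walked)
[40] read 'a'  n11⇒n22
[41] read 'a'  n22⇒n23  → match P6@[39:41]
[42] read 'c'  n23⇒n6 (fail-walked)
[43] read 'b'  n6⇒n7  → match P7@[42:43]
[44] read 'e'  n7⇒n8
[45] read 'c'  n8⇒n9
[46] read 'd'  n9⇒n10  → match P2@[42:46]
[47] read 'd'  n10⇒n1 (fail-walked)
[48] read 'a'  n1⇒n2
[49] read 'a'  n2⇒n3  → match P0@[47:49]
[50] read 'd'  n3⇒n21 (fail-walked)  → match P5@[49:50]
[51] read 'd'  n21⇒n1 (fail-walked)
[52] read 'c'  n1⇒n4
[53] read 'b'  n4⇒n5  → match P1@[51:53],P7@[52:53]
[54] read 'e'  n5⇒n8 (fail-walked)
[55] read 'c'  n8⇒n9
[56] read 'a'  n9⇒n11 (fail-walked)
[57] read 'e'  n11⇒n12
[58] read 'e'  n12⇒n0 (fail-walked)
[59] read 'e'  n0⇒n0
[60] read 'e'  n0⇒n0
[61] read 'a'  n0⇒n11
[62] read 'c'  n11⇒n6 (fail-walked)
[63] read 'b'  n6⇒n7  → match P7@[62:63]
[64] read 'e'  n7⇒n8
[65] read 'b'  n8⇒n15 (fail-walked)
[66] read 'c'  n15⇒n6 (fail-walked)
[67] read 'c'  n6⇒n6 (fail-walked)
[68] read 'b'  n6⇒n7  → match P7@[67:68]
[69] read 'd'  n7⇒n1 (fail-walked)
[70] read 'a'  n1⇒n2

Matches: [[2,5],[5,0],[9,0],[10,6],[13,3],[13,7],[15,5],[17,0],[18,6],[22,5],[25,4],[25,7],[29,5],[32,4],[32,7],[34,5],[36,0],[41,6],[43,7],[46,2],[49,0],[50,5],[53,1],[53,7],[63,7],[68,7]]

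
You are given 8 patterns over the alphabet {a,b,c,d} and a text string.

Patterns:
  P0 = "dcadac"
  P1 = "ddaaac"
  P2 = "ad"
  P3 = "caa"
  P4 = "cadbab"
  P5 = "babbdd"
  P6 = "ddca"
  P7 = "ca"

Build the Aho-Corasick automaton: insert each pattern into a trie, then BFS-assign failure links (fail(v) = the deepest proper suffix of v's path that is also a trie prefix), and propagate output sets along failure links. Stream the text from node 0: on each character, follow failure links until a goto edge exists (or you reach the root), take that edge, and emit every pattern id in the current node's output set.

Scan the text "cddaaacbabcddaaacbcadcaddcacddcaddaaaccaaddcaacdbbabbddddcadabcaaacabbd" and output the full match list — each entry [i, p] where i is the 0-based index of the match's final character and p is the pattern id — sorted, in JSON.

Construct AC machine:
Trie (insert patterns):
  0='ε' goto a→12 b→21 c→14 d→1
  1='d' goto c→2 d→7
  2='dc' goto a→3
  3='dca' goto d→4
  4='dcad' goto a→5
  5='dcada' goto c→6
  6='dcadac' goto ·  [P0 ends]
  7='dd' goto a→8 c→27
  8='dda' goto a→9
  9='ddaa' goto a→10
  10='ddaaa' goto c→11
  11='ddaaac' goto ·  [P1 ends]
  12='a' goto d→13
  13='ad' goto ·  [P2 ends]
  14='c' goto a→15
  15='ca' goto a→16 d→17  [P7 ends]
  16='caa' goto ·  [P3 ends]
  17='cad' goto b→18
  18='cadb' goto a→19
  19='cadba' goto b→20
  20='cadbab' goto ·  [P4 ends]
  21='b' goto a→22
  22='ba' goto b→23
  23='bab' goto b→24
  24='babb' goto d→25
  25='babbd' goto d→26
  26='babbdd' goto ·  [P5 ends]
  27='ddc' goto a→28
  28='ddca' goto ·  [P6 ends]

BFS fail/out derivation:
  fail(1) 'd': from fail(0)=0 chase 'd': 0 ⇒ 0;  out=∅∪out(0)=∅
  fail(12) 'a': from fail(0)=0 chase 'a': 0 ⇒ 0;  out=∅∪out(0)=∅
  fail(14) 'c': from fail(0)=0 chase 'c': 0 ⇒ 0;  out=∅∪out(0)=∅
  fail(21) 'b': from fail(0)=0 chase 'b': 0 ⇒ 0;  out=∅∪out(0)=∅
  fail(2) 'dc': from fail(1)=0 chase 'c': 0 ⇒ 14;  out=∅∪out(14)=∅
  fail(7) 'dd': from fail(1)=0 chase 'd': 0 ⇒ 1;  out=∅∪out(1)=∅
  fail(13) 'ad': from fail(12)=0 chase 'd': 0 ⇒ 1;  out={2}∪out(1)={2}
  fail(15) 'ca': from fail(14)=0 chase 'a': 0 ⇒ 12;  out={7}∪out(12)={7}
  fail(22) 'ba': from fail(21)=0 chase 'a': 0 ⇒ 12;  out=∅∪out(12)=∅
  fail(3) 'dca': from fail(2)=14 chase 'a': 14 ⇒ 15;  out=∅∪out(15)={7}
  fail(8) 'dda': from fail(7)=1 chase 'a': 1→0 ⇒ 12;  out=∅∪out(12)=∅
  fail(16) 'caa': from fail(15)=12 chase 'a': 12→0 ⇒ 12;  out={3}∪out(12)={3}
  fail(17) 'cad': from fail(15)=12 chase 'd': 12 ⇒ 13;  out=∅∪out(13)={2}
  fail(23) 'bab': from fail(22)=12 chase 'b': 12→0 ⇒ 21;  out=∅∪out(21)=∅
  fail(27) 'ddc': from fail(7)=1 chase 'c': 1 ⇒ 2;  out=∅∪out(2)=∅
  fail(4) 'dcad': from fail(3)=15 chase 'd': 15 ⇒ 17;  out=∅∪out(17)={2}
  fail(9) 'ddaa': from fail(8)=12 chase 'a': 12→0 ⇒ 12;  out=∅∪out(12)=∅
  fail(18) 'cadb': from fail(17)=13 chase 'b': 13→1→0 ⇒ 21;  out=∅∪out(21)=∅
  fail(24) 'babb': from fail(23)=21 chase 'b': 21→0 ⇒ 21;  out=∅∪out(21)=∅
  fail(28) 'ddca': from fail(27)=2 chase 'a': 2 ⇒ 3;  out={6}∪out(3)={6,7}
  fail(5) 'dcada': from fail(4)=17 chase 'a': 17→13→1→0 ⇒ 12;  out=∅∪out(12)=∅
  fail(10) 'ddaaa': from fail(9)=12 chase 'a': 12→0 ⇒ 12;  out=∅∪out(12)=∅
  fail(19) 'cadba': from fail(18)=21 chase 'a': 21 ⇒ 22;  out=∅∪out(22)=∅
  fail(25) 'babbd': from fail(24)=21 chase 'd': 21→0 ⇒ 1;  out=∅∪out(1)=∅
  fail(6) 'dcadac': from fail(5)=12 chase 'c': 12→0 ⇒ 14;  out={0}∪out(14)={0}
  fail(11) 'ddaaac': from fail(10)=12 chase 'c': 12→0 ⇒ 14;  out={1}∪out(14)={1}
  fail(20) 'cadbab': from fail(19)=22 chase 'b': 22 ⇒ 23;  out={4}∪out(23)={4}
  fail(26) 'babbdd': from fail(25)=1 chase 'd': 1 ⇒ 7;  out={5}∪out(7)={5}

Text stream:
i=0 'c': node 0→14
i=1 'd': node 14→1 (via fail)
i=2 'd': node 1→7
i=3 'a': node 7→8
i=4 'a': node 8→9
i=5 'a': node 9→10
i=6 'c': node 10→11  → match P1@[1:6]
i=7 'b': node 11→21 (via fail)
i=8 'a': node 21→22
i=9 'b': node 22→23
i=10 'c': node 23→14 (via fail)
i=11 'd': node 14→1 (via fail)
i=12 'd': node 1→7
i=13 'a': node 7→8
i=14 'a': node 8→9
i=15 'a': node 9→10
i=16 'c': node 10→11  → match P1@[11:16]
i=17 'b': node 11→21 (via fail)
i=18 'c': node 21→14 (via fail)
i=19 'a': node 14→15  → match P7@[18:19]
i=20 'd': node 15→17  → match P2@[19:20]
i=21 'c': node 17→2 (via fail)
i=22 'a': node 2→3  → match P7@[21:22]
i=23 'd': node 3→4  → match P2@[22:23]
i=24 'd': node 4→7 (via fail)
i=25 'c': node 7→27
i=26 'a': node 27→28  → match P6@[23:26],P7@[25:26]
i=27 'c': node 28→14 (via fail)
i=28 'd': node 14→1 (via fail)
i=29 'd': node 1→7
i=30 'c': node 7→27
i=31 'a': node 27→28  → match P6@[28:31],P7@[30:31]
i=32 'd': node 28→4 (via fail)  → match P2@[31:32]
i=33 'd': node 4→7 (via fail)
i=34 'a': node 7→8
i=35 'a': node 8→9
i=36 'a': node 9→10
i=37 'c': node 10→11  → match P1@[32:37]
i=38 'c': node 11→14 (via fail)
i=39 'a': node 14→15  → match P7@[38:39]
i=40 'a': node 15→16  → match P3@[38:40]
i=41 'd': node 16→13 (via fail)  → match P2@[40:41]
i=42 'd': node 13→7 (via fail)
i=43 'c': node 7→27
i=44 'a': node 27→28  → match P6@[41:44],P7@[43:44]
i=45 'a': node 28→16 (via fail)  → match P3@[43:45]
i=46 'c': node 16→14 (via fail)
i=47 'd': node 14→1 (via fail)
i=48 'b': node 1→21 (via fail)
i=49 'b': node 21→21 (via fail)
i=50 'a': node 21→22
i=51 'b': node 22→23
i=52 'b': node 23→24
i=53 'd': node 24→25
i=54 'd': node 25→26  → match P5@[49:54]
i=55 'd': node 26→7 (via fail)
i=56 'd': node 7→7 (via fail)
i=57 'c': node 7→27
i=58 'a': node 27→28  → match P6@[55:58],P7@[57:58]
i=59 'd': node 28→4 (via fail)  → match P2@[58:59]
i=60 'a': node 4→5
i=61 'b': node 5→21 (via fail)
i=62 'c': node 21→14 (via fail)
i=63 'a': node 14→15  → match P7@[62:63]
i=64 'a': node 15→16  → match P3@[62:64]
i=65 'a': node 16→12 (via fail)
i=66 'c': node 12→14 (via fail)
i=67 'a': node 14→15  → match P7@[66:67]
i=68 'b': node 15→21 (via fail)
i=69 'b': node 21→21 (via fail)
i=70 'd': node 21→1 (via fail)

All matches (sorted): [[6,1],[16,1],[19,7],[20,2],[22,7],[23,2],[26,6],[26,7],[31,6],[31,7],[32,2],[37,1],[39,7],[40,3],[41,2],[44,6],[44,7],[45,3],[54,5],[58,6],[58,7],[59,2],[63,7],[64,3],[67,7]]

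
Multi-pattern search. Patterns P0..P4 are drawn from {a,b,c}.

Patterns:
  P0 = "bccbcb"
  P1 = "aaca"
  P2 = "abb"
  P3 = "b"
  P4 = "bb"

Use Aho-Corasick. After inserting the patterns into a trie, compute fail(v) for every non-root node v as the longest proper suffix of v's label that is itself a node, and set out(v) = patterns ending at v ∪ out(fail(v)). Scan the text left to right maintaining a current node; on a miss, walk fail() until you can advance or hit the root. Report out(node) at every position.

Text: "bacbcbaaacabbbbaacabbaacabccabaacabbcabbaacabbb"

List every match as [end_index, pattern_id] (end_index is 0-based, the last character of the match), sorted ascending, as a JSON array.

Build automaton:
Trie nodes:
  0='ε' goto a→7 b→1
  1='b' goto b→13 c→2  [P3 ends]
  2='bc' goto c→3
  3='bcc' goto b→4
  4='bccb' goto c→5
  5='bccbc' goto b→6
  6='bccbcb' goto ·  [P0 ends]
  7='a' goto a→8 b→11
  8='aa' goto c→9
  9='aac' goto a→10
  10='aaca' goto ·  [P1 ends]
  11='ab' goto b→12
  12='abb' goto ·  [P2 ends]
  13='bb' goto ·  [P4 ends]

BFS fail/out derivation:
  fail(1) 'b': from fail(0)=0 chase 'b': 0 ⇒ 0;  out={3}∪out(0)={3}
  fail(7) 'a': from fail(0)=0 chase 'a': 0 ⇒ 0;  out=∅∪out(0)=∅
  fail(2) 'bc': from fail(1)=0 chase 'c': 0 ⇒ 0;  out=∅∪out(0)=∅
  fail(8) 'aa': from fail(7)=0 chase 'a': 0 ⇒ 7;  out=∅∪out(7)=∅
  fail(11) 'ab': from fail(7)=0 chase 'b': 0 ⇒ 1;  out=∅∪out(1)={3}
  fail(13) 'bb': from fail(1)=0 chase 'b': 0 ⇒ 1;  out={4}∪out(1)={3,4}
  fail(3) 'bcc': from fail(2)=0 chase 'c': 0 ⇒ 0;  out=∅∪out(0)=∅
  fail(9) 'aac': from fail(8)=7 chase 'c': 7→0 ⇒ 0;  out=∅∪out(0)=∅
  fail(12) 'abb': from fail(11)=1 chase 'b': 1 ⇒ 13;  out={2}∪out(13)={2,3,4}
  fail(4) 'bccb': from fail(3)=0 chase 'b': 0 ⇒ 1;  out=∅∪out(1)={3}
  fail(10) 'aaca': from fail(9)=0 chase 'a': 0 ⇒ 7;  out={1}∪out(7)={1}
  fail(5) 'bccbc': from fail(4)=1 chase 'c': 1 ⇒ 2;  out=∅∪out(2)=∅
  fail(6) 'bccbcb': from fail(5)=2 chase 'b': 2→0 ⇒ 1;  out={0}∪out(1)={0,3}

Scan:
[0] read 'b'  n0⇒n1  ** P3@[0:0]
[1] read 'a'  n1⇒n7 (fail-walked)
[2] read 'c'  n7⇒n0 (fail-walked)
[3] read 'b'  n0⇒n1  ** P3@[3:3]
[4] read 'c'  n1⇒n2
[5] read 'b'  n2⇒n1 (fail-walked)  ** P3@[5:5]
[6] read 'a'  n1⇒n7 (fail-walked)
[7] read 'a'  n7⇒n8
[8] read 'a'  n8⇒n8 (fail-walked)
[9] read 'c'  n8⇒n9
[10] read 'a'  n9⇒n10  ** P1@[7:10]
[11] read 'b'  n10⇒n11 (fail-walked)  ** P3@[11:11]
[12] read 'b'  n11⇒n12  ** P2@[10:12],P3@[12:12],P4@[11:12]
[13] read 'b'  n12⇒n13 (fail-walked)  ** P3@[13:13],P4@[12:13]
[14] read 'b'  n13⇒n13 (fail-walked)  ** P3@[14:14],P4@[13:14]
[15] read 'a'  n13⇒n7 (fail-walked)
[16] read 'a'  n7⇒n8
[17] read 'c'  n8⇒n9
[18] read 'a'  n9⇒n10  ** P1@[15:18]
[19] read 'b'  n10⇒n11 (fail-walked)  ** P3@[19:19]
[20] read 'b'  n11⇒n12  ** P2@[18:20],P3@[20:20],P4@[19:20]
[21] read 'a'  n12⇒n7 (fail-walked)
[22] read 'a'  n7⇒n8
[23] read 'c'  n8⇒n9
[24] read 'a'  n9⇒n10  ** P1@[21:24]
[25] read 'b'  n10⇒n11 (fail-walked)  ** P3@[25:25]
[26] read 'c'  n11⇒n2 (fail-walked)
[27] read 'c'  n2⇒n3
[28] read 'a'  n3⇒n7 (fail-walked)
[29] read 'b'  n7⇒n11  ** P3@[29:29]
[30] read 'a'  n11⇒n7 (fail-walked)
[31] read 'a'  n7⇒n8
[32] read 'c'  n8⇒n9
[33] read 'a'  n9⇒n10  ** P1@[30:33]
[34] read 'b'  n10⇒n11 (fail-walked)  ** P3@[34:34]
[35] read 'b'  n11⇒n12  ** P2@[33:35],P3@[35:35],P4@[34:35]
[36] read 'c'  n12⇒n2 (fail-walked)
[37] read 'a'  n2⇒n7 (fail-walked)
[38] read 'b'  n7⇒n11  ** P3@[38:38]
[39] read 'b'  n11⇒n12  ** P2@[37:39],P3@[39:39],P4@[38:39]
[40] read 'a'  n12⇒n7 (fail-walked)
[41] read 'a'  n7⇒n8
[42] read 'c'  n8⇒n9
[43] read 'a'  n9⇒n10  ** P1@[40:43]
[44] read 'b'  n10⇒n11 (fail-walked)  ** P3@[44:44]
[45] read 'b'  n11⇒n12  ** P2@[43:45],P3@[45:45],P4@[44:45]
[46] read 'b'  n12⇒n13 (fail-walked)  ** P3@[46:46],P4@[45:46]

Matches: [[0,3],[3,3],[5,3],[10,1],[11,3],[12,2],[12,3],[12,4],[13,3],[13,4],[14,3],[14,4],[18,1],[19,3],[20,2],[20,3],[20,4],[24,1],[25,3],[29,3],[33,1],[34,3],[35,2],[35,3],[35,4],[38,3],[39,2],[39,3],[39,4],[43,1],[44,3],[45,2],[45,3],[45,4],[46,3],[46,4]]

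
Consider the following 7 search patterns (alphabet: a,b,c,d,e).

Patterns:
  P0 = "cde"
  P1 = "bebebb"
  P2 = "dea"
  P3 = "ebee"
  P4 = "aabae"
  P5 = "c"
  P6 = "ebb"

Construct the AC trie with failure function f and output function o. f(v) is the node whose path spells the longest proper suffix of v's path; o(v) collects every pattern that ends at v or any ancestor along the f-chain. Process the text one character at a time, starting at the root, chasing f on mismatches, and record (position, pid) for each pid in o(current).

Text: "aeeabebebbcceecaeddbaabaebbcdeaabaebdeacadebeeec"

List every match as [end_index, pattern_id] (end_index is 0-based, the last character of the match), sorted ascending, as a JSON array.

Build:
Trie nodes:
  0='ε' goto a→17 b→4 c→1 d→10 e→13
  1='c' goto d→2  [P5 ends]
  2='cd' goto e→3
  3='cde' goto ·  [P0 ends]
  4='b' goto e→5
  5='be' goto b→6
  6='beb' goto e→7
  7='bebe' goto b→8
  8='bebeb' goto b→9
  9='bebebb' goto ·  [P1 ends]
  10='d' goto e→11
  11='de' goto a→12
  12='dea' goto ·  [P2 ends]
  13='e' goto b→14
  14='eb' goto b→22 e→15
  15='ebe' goto e→16
  16='ebee' goto ·  [P3 ends]
  17='a' goto a→18
  18='aa' goto b→19
  19='aab' goto a→20
  20='aaba' goto e→21
  21='aabae' goto ·  [P4 ends]
  22='ebb' goto ·  [P6 ends]

Failure links (BFS by depth):
  fail(1) 'c': from fail(0)=0 chase 'c': 0 ⇒ 0;  out={5}∪out(0)={5}
  fail(4) 'b': from fail(0)=0 chase 'b': 0 ⇒ 0;  out=∅∪out(0)=∅
  fail(10) 'd': from fail(0)=0 chase 'd': 0 ⇒ 0;  out=∅∪out(0)=∅
  fail(13) 'e': from fail(0)=0 chase 'e': 0 ⇒ 0;  out=∅∪out(0)=∅
  fail(17) 'a': from fail(0)=0 chase 'a': 0 ⇒ 0;  out=∅∪out(0)=∅
  fail(2) 'cd': from fail(1)=0 chase 'd': 0 ⇒ 10;  out=∅∪out(10)=∅
  fail(5) 'be': from fail(4)=0 chase 'e': 0 ⇒ 13;  out=∅∪out(13)=∅
  fail(11) 'de': from fail(10)=0 chase 'e': 0 ⇒ 13;  out=∅∪out(13)=∅
  fail(14) 'eb': from fail(13)=0 chase 'b': 0 ⇒ 4;  out=∅∪out(4)=∅
  fail(18) 'aa': from fail(17)=0 chase 'a': 0 ⇒ 17;  out=∅∪out(17)=∅
  fail(3) 'cde': from fail(2)=10 chase 'e': 10 ⇒ 11;  out={0}∪out(11)={0}
  fail(6) 'beb': from fail(5)=13 chase 'b': 13 ⇒ 14;  out=∅∪out(14)=∅
  fail(12) 'dea': from fail(11)=13 chase 'a': 13→0 ⇒ 17;  out={2}∪out(17)={2}
  fail(15) 'ebe': from fail(14)=4 chase 'e': 4 ⇒ 5;  out=∅∪out(5)=∅
  fail(19) 'aab': from fail(18)=17 chase 'b': 17→0 ⇒ 4;  out=∅∪out(4)=∅
  fail(22) 'ebb': from fail(14)=4 chase 'b': 4→0 ⇒ 4;  out={6}∪out(4)={6}
  fail(7) 'bebe': from fail(6)=14 chase 'e': 14 ⇒ 15;  out=∅∪out(15)=∅
  fail(16) 'ebee': from fail(15)=5 chase 'e': 5→13→0 ⇒ 13;  out={3}∪out(13)={3}
  fail(20) 'aaba': from fail(19)=4 chase 'a': 4→0 ⇒ 17;  out=∅∪out(17)=∅
  fail(8) 'bebeb': from fail(7)=15 chase 'b': 15→5 ⇒ 6;  out=∅∪out(6)=∅
  fail(21) 'aabae': from fail(20)=17 chase 'e': 17→0 ⇒ 13;  out={4}∪out(13)={4}
  fail(9) 'bebebb': from fail(8)=6 chase 'b': 6→14 ⇒ 22;  out={1}∪out(22)={1,6}

Text stream:
[0] read 'a'  n0⇒n17
[1] read 'e'  n17⇒n13 (fail-walked)
[2] read 'e'  n13⇒n13 (fail-walked)
[3] read 'a'  n13⇒n17 (fail-walked)
[4] read 'b'  n17⇒n4 (fail-walked)
[5] read 'e'  n4⇒n5
[6] read 'b'  n5⇒n6
[7] read 'e'  n6⇒n7
[8] read 'b'  n7⇒n8
[9] read 'b'  n8⇒n9  ** P1@[4:9],P6@[7:9]
[10] read 'c'  n9⇒n1 (fail-walked)  ** P5@[10:10]
[11] read 'c'  n1⇒n1 (fail-walked)  ** P5@[11:11]
[12] read 'e'  n1⇒n13 (fail-walked)
[13] read 'e'  n13⇒n13 (fail-walked)
[14] read 'c'  n13⇒n1 (fail-walked)  ** P5@[14:14]
[15] read 'a'  n1⇒n17 (fail-walked)
[16] read 'e'  n17⇒n13 (fail-walked)
[17] read 'd'  n13⇒n10 (fail-walked)
[18] read 'd'  n10⇒n10 (fail-walked)
[19] read 'b'  n10⇒n4 (fail-walked)
[20] read 'a'  n4⇒n17 (fail-walked)
[21] read 'a'  n17⇒n18
[22] read 'b'  n18⇒n19
[23] read 'a'  n19⇒n20
[24] read 'e'  n20⇒n21  ** P4@[20:24]
[25] read 'b'  n21⇒n14 (fail-walked)
[26] read 'b'  n14⇒n22  ** P6@[24:26]
[27] read 'c'  n22⇒n1 (fail-walked)  ** P5@[27:27]
[28] read 'd'  n1⇒n2
[29] read 'e'  n2⇒n3  ** P0@[27:29]
[30] read 'a'  n3⇒n12 (fail-walked)  ** P2@[28:30]
[31] read 'a'  n12⇒n18 (fail-walked)
[32] read 'b'  n18⇒n19
[33] read 'a'  n19⇒n20
[34] read 'e'  n20⇒n21  ** P4@[30:34]
[35] read 'b'  n21⇒n14 (fail-walked)
[36] read 'd'  n14⇒n10 (fail-walked)
[37] read 'e'  n10⇒n11
[38] read 'a'  n11⇒n12  ** P2@[36:38]
[39] read 'c'  n12⇒n1 (fail-walked)  ** P5@[39:39]
[40] read 'a'  n1⇒n17 (fail-walked)
[41] read 'd'  n17⇒n10 (fail-walked)
[42] read 'e'  n10⇒n11
[43] read 'b'  n11⇒n14 (fail-walked)
[44] read 'e'  n14⇒n15
[45] read 'e'  n15⇒n16  ** P3@[42:45]
[46] read 'e'  n16⇒n13 (fail-walked)
[47] read 'c'  n13⇒n1 (fail-walked)  ** P5@[47:47]

Result: [[9,1],[9,6],[10,5],[11,5],[14,5],[24,4],[26,6],[27,5],[29,0],[30,2],[34,4],[38,2],[39,5],[45,3],[47,5]]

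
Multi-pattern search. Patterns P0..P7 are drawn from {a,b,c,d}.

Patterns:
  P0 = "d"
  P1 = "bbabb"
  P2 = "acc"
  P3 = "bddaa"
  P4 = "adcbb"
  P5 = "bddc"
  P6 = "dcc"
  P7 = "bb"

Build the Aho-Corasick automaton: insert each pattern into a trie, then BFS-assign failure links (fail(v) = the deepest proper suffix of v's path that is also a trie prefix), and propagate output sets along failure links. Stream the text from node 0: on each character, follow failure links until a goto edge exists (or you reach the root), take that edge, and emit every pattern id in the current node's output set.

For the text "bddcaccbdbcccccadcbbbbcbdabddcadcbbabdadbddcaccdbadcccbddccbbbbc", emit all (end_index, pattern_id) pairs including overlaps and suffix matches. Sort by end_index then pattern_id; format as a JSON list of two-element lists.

Construct AC machine:
Trie nodes:
  0='ε' goto a→7 b→2 d→1
  1='d' goto c→19  [P0 ends]
  2='b' goto b→3 d→10
  3='bb' goto a→4  [P7 ends]
  4='bba' goto b→5
  5='bbab' goto b→6
  6='bbabb' goto ·  [P1 ends]
  7='a' goto c→8 d→14
  8='ac' goto c→9
  9='acc' goto ·  [P2 ends]
  10='bd' goto d→11
  11='bdd' goto a→12 c→18
  12='bdda' goto a→13
  13='bddaa' goto ·  [P3 ends]
  14='ad' goto c→15
  15='adc' goto b→16
  16='adcb' goto b→17
  17='adcbb' goto ·  [P4 ends]
  18='bddc' goto ·  [P5 ends]
  19='dc' goto c→20
  20='dcc' goto ·  [P6 ends]

Failure links (BFS by depth):
  fail(1) 'd': from fail(0)=0 chase 'd': 0 ⇒ 0;  out={0}∪out(0)={0}
  fail(2) 'b': from fail(0)=0 chase 'b': 0 ⇒ 0;  out=∅∪out(0)=∅
  fail(7) 'a': from fail(0)=0 chase 'a': 0 ⇒ 0;  out=∅∪out(0)=∅
  fail(3) 'bb': from fail(2)=0 chase 'b': 0 ⇒ 2;  out={7}∪out(2)={7}
  fail(8) 'ac': from fail(7)=0 chase 'c': 0 ⇒ 0;  out=∅∪out(0)=∅
  fail(10) 'bd': from fail(2)=0 chase 'd': 0 ⇒ 1;  out=∅∪out(1)={0}
  fail(14) 'ad': from fail(7)=0 chase 'd': 0 ⇒ 1;  out=∅∪out(1)={0}
  fail(19) 'dc': from fail(1)=0 chase 'c': 0 ⇒ 0;  out=∅∪out(0)=∅
  fail(4) 'bba': from fail(3)=2 chase 'a': 2→0 ⇒ 7;  out=∅∪out(7)=∅
  fail(9) 'acc': from fail(8)=0 chase 'c': 0 ⇒ 0;  out={2}∪out(0)={2}
  fail(11) 'bdd': from fail(10)=1 chase 'd': 1→0 ⇒ 1;  out=∅∪out(1)={0}
  fail(15) 'adc': from fail(14)=1 chase 'c': 1 ⇒ 19;  out=∅∪out(19)=∅
  fail(20) 'dcc': from fail(19)=0 chase 'c': 0 ⇒ 0;  out={6}∪out(0)={6}
  fail(5) 'bbab': from fail(4)=7 chase 'b': 7→0 ⇒ 2;  out=∅∪out(2)=∅
  fail(12) 'bdda': from fail(11)=1 chase 'a': 1→0 ⇒ 7;  out=∅∪out(7)=∅
  fail(16) 'adcb': from fail(15)=19 chase 'b': 19→0 ⇒ 2;  out=∅∪out(2)=∅
  fail(18) 'bddc': from fail(11)=1 chase 'c': 1 ⇒ 19;  out={5}∪out(19)={5}
  fail(6) 'bbabb': from fail(5)=2 chase 'b': 2 ⇒ 3;  out={1}∪out(3)={1,7}
  fail(13) 'bddaa': from fail(12)=7 chase 'a': 7→0 ⇒ 7;  out={3}∪out(7)={3}
  fail(17) 'adcbb': from fail(16)=2 chase 'b': 2 ⇒ 3;  out={4}∪out(3)={4,7}

Text stream:
i=0 'b': node 0→2
i=1 'd': node 2→10  → match P0@[1:1]
i=2 'd': node 10→11  → match P0@[2:2]
i=3 'c': node 11→18  → match P5@[0:3]
i=4 'a': node 18→7 (fail-walked)
i=5 'c': node 7→8
i=6 'c': node 8→9  → match P2@[4:6]
i=7 'b': node 9→2 (fail-walked)
i=8 'd': node 2→10  → match P0@[8:8]
i=9 'b': node 10→2 (fail-walked)
i=10 'c': node 2→0 (fail-walked)
i=11 'c': node 0→0
i=12 'c': node 0→0
i=13 'c': node 0→0
i=14 'c': node 0→0
i=15 'a': node 0→7
i=16 'd': node 7→14  → match P0@[16:16]
i=17 'c': node 14→15
i=18 'b': node 15→16
i=19 'b': node 16→17  → match P4@[15:19],P7@[18:19]
i=20 'b': node 17→3 (fail-walked)  → match P7@[19:20]
i=21 'b': node 3→3 (fail-walked)  → match P7@[20:21]
i=22 'c': node 3→0 (fail-walked)
i=23 'b': node 0→2
i=24 'd': node 2→10  → match P0@[24:24]
i=25 'a': node 10→7 (fail-walked)
i=26 'b': node 7→2 (fail-walked)
i=27 'd': node 2→10  → match P0@[27:27]
i=28 'd': node 10→11  → match P0@[28:28]
i=29 'c': node 11→18  → match P5@[26:29]
i=30 'a': node 18→7 (fail-walked)
i=31 'd': node 7→14  → match P0@[31:31]
i=32 'c': node 14→15
i=33 'b': node 15→16
i=34 'b': node 16→17  → match P4@[30:34],P7@[33:34]
i=35 'a': node 17→4 (fail-walked)
i=36 'b': node 4→5
i=37 'd': node 5→10 (fail-walked)  → match P0@[37:37]
i=38 'a': node 10→7 (fail-walked)
i=39 'd': node 7→14  → match P0@[39:39]
i=40 'b': node 14→2 (fail-walked)
i=41 'd': node 2→10  → match P0@[41:41]
i=42 'd': node 10→11  → match P0@[42:42]
i=43 'c': node 11→18  → match P5@[40:43]
i=44 'a': node 18→7 (fail-walked)
i=45 'c': node 7→8
i=46 'c': node 8→9  → match P2@[44:46]
i=47 'd': node 9→1 (fail-walked)  → match P0@[47:47]
i=48 'b': node 1→2 (fail-walked)
i=49 'a': node 2→7 (fail-walked)
i=50 'd': node 7→14  → match P0@[50:50]
i=51 'c': node 14→15
i=52 'c': node 15→20 (fail-walked)  → match P6@[50:52]
i=53 'c': node 20→0 (fail-walked)
i=54 'b': node 0→2
i=55 'd': node 2→10  → match P0@[55:55]
i=56 'd': node 10→11  → match P0@[56:56]
i=57 'c': node 11→18  → match P5@[54:57]
i=58 'c': node 18→20 (fail-walked)  → match P6@[56:58]
i=59 'b': node 20→2 (fail-walked)
i=60 'b': node 2→3  → match P7@[59:60]
i=61 'b': node 3→3 (fail-walked)  → match P7@[60:61]
i=62 'b': node 3→3 (fail-walked)  → match P7@[61:62]
i=63 'c': node 3→0 (fail-walked)

All matches (sorted): [[1,0],[2,0],[3,5],[6,2],[8,0],[16,0],[19,4],[19,7],[20,7],[21,7],[24,0],[27,0],[28,0],[29,5],[31,0],[34,4],[34,7],[37,0],[39,0],[41,0],[42,0],[43,5],[46,2],[47,0],[50,0],[52,6],[55,0],[56,0],[57,5],[58,6],[60,7],[61,7],[62,7]]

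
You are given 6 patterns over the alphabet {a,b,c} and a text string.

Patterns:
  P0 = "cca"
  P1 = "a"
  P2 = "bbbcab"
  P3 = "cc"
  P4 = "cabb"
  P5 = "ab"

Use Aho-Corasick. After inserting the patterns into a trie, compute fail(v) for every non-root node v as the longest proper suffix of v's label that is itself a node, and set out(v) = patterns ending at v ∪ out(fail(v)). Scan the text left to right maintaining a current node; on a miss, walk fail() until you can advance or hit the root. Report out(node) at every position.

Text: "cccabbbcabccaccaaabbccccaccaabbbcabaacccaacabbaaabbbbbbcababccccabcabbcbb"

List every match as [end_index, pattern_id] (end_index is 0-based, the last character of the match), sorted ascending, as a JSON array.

Build:
Trie (insert patterns):
  n0 'ε': a→4 b→5 c→1
  n1 'c': a→11 c→2
  n2 'cc': a→3  [P3 ends]
  n3 'cca': ·  [P0 ends]
  n4 'a': b→14  [P1 ends]
  n5 'b': b→6
  n6 'bb': b→7
  n7 'bbb': c→8
  n8 'bbbc': a→9
  n9 'bbbca': b→10
  n10 'bbbcab': ·  [P2 ends]
  n11 'ca': b→12
  n12 'cab': b→13
  n13 'cabb': ·  [P4 ends]
  n14 'ab': ·  [P5 ends]

BFS fail/out derivation:
  n1('c'): parent n0 fail=0; on 'c' 0 → fail=0;  out ∅∪∅=∅
  n4('a'): parent n0 fail=0; on 'a' 0 → fail=0;  out {1}∪∅={1}
  n5('b'): parent n0 fail=0; on 'b' 0 → fail=0;  out ∅∪∅=∅
  n2('cc'): parent n1 fail=0; on 'c' 0 → fail=1;  out {3}∪∅={3}
  n6('bb'): parent n5 fail=0; on 'b' 0 → fail=5;  out ∅∪∅=∅
  n11('ca'): parent n1 fail=0; on 'a' 0 → fail=4;  out ∅∪{1}={1}
  n14('ab'): parent n4 fail=0; on 'b' 0 → fail=5;  out {5}∪∅={5}
  n3('cca'): parent n2 fail=1; on 'a' 1 → fail=11;  out {0}∪{1}={0,1}
  n7('bbb'): parent n6 fail=5; on 'b' 5 → fail=6;  out ∅∪∅=∅
  n12('cab'): parent n11 fail=4; on 'b' 4 → fail=14;  out ∅∪{5}={5}
  n8('bbbc'): parent n7 fail=6; on 'c' 6→5→0 → fail=1;  out ∅∪∅=∅
  n13('cabb'): parent n12 fail=14; on 'b' 14→5 → fail=6;  out {4}∪∅={4}
  n9('bbbca'): parent n8 fail=1; on 'a' 1 → fail=11;  out ∅∪{1}={1}
  n10('bbbcab'): parent n9 fail=11; on 'b' 11 → fail=12;  out {2}∪{5}={2,5}

Run:
pos 0 'c': at 1
pos 1 'c': at 2  ** P3@[0:1]
pos 2 'c': at 2 ·f  ** P3@[1:2]
pos 3 'a': at 3  ** P0@[1:3],P1@[3:3]
pos 4 'b': at 12 ·f  ** P5@[3:4]
pos 5 'b': at 13  ** P4@[2:5]
pos 6 'b': at 7 ·f
pos 7 'c': at 8
pos 8 'a': at 9  ** P1@[8:8]
pos 9 'b': at 10  ** P2@[4:9],P5@[8:9]
pos 10 'c': at 1 ·f
pos 11 'c': at 2  ** P3@[10:11]
pos 12 'a': at 3  ** P0@[10:12],P1@[12:12]
pos 13 'c': at 1 ·f
pos 14 'c': at 2  ** P3@[13:14]
pos 15 'a': at 3  ** P0@[13:15],P1@[15:15]
pos 16 'a': at 4 ·f  ** P1@[16:16]
pos 17 'a': at 4 ·f  ** P1@[17:17]
pos 18 'b': at 14  ** P5@[17:18]
pos 19 'b': at 6 ·f
pos 20 'c': at 1 ·f
pos 21 'c': at 2  ** P3@[20:21]
pos 22 'c': at 2 ·f  ** P3@[21:22]
pos 23 'c': at 2 ·f  ** P3@[22:23]
pos 24 'a': at 3  ** P0@[22:24],P1@[24:24]
pos 25 'c': at 1 ·f
pos 26 'c': at 2  ** P3@[25:26]
pos 27 'a': at 3  ** P0@[25:27],P1@[27:27]
pos 28 'a': at 4 ·f  ** P1@[28:28]
pos 29 'b': at 14  ** P5@[28:29]
pos 30 'b': at 6 ·f
pos 31 'b': at 7
pos 32 'c': at 8
pos 33 'a': at 9  ** P1@[33:33]
pos 34 'b': at 10  ** P2@[29:34],P5@[33:34]
pos 35 'a': at 4 ·f  ** P1@[35:35]
pos 36 'a': at 4 ·f  ** P1@[36:36]
pos 37 'c': at 1 ·f
pos 38 'c': at 2  ** P3@[37:38]
pos 39 'c': at 2 ·f  ** P3@[38:39]
pos 40 'a': at 3  ** P0@[38:40],P1@[40:40]
pos 41 'a': at 4 ·f  ** P1@[41:41]
pos 42 'c': at 1 ·f
pos 43 'a': at 11  ** P1@[43:43]
pos 44 'b': at 12  ** P5@[43:44]
pos 45 'b': at 13  ** P4@[42:45]
pos 46 'a': at 4 ·f  ** P1@[46:46]
pos 47 'a': at 4 ·f  ** P1@[47:47]
pos 48 'a': at 4 ·f  ** P1@[48:48]
pos 49 'b': at 14  ** P5@[48:49]
pos 50 'b': at 6 ·f
pos 51 'b': at 7
pos 52 'b': at 7 ·f
pos 53 'b': at 7 ·f
pos 54 'b': at 7 ·f
pos 55 'c': at 8
pos 56 'a': at 9  ** P1@[56:56]
pos 57 'b': at 10  ** P2@[52:57],P5@[56:57]
pos 58 'a': at 4 ·f  ** P1@[58:58]
pos 59 'b': at 14  ** P5@[58:59]
pos 60 'c': at 1 ·f
pos 61 'c': at 2  ** P3@[60:61]
pos 62 'c': at 2 ·f  ** P3@[61:62]
pos 63 'c': at 2 ·f  ** P3@[62:63]
pos 64 'a': at 3  ** P0@[62:64],P1@[64:64]
pos 65 'b': at 12 ·f  ** P5@[64:65]
pos 66 'c': at 1 ·f
pos 67 'a': at 11  ** P1@[67:67]
pos 68 'b': at 12  ** P5@[67:68]
pos 69 'b': at 13  ** P4@[66:69]
pos 70 'c': at 1 ·f
pos 71 'b': at 5 ·f
pos 72 'b': at 6

Result: [[1,3],[2,3],[3,0],[3,1],[4,5],[5,4],[8,1],[9,2],[9,5],[11,3],[12,0],[12,1],[14,3],[15,0],[15,1],[16,1],[17,1],[18,5],[21,3],[22,3],[23,3],[24,0],[24,1],[26,3],[27,0],[27,1],[28,1],[29,5],[33,1],[34,2],[34,5],[35,1],[36,1],[38,3],[39,3],[40,0],[40,1],[41,1],[43,1],[44,5],[45,4],[46,1],[47,1],[48,1],[49,5],[56,1],[57,2],[57,5],[58,1],[59,5],[61,3],[62,3],[63,3],[64,0],[64,1],[65,5],[67,1],[68,5],[69,4]]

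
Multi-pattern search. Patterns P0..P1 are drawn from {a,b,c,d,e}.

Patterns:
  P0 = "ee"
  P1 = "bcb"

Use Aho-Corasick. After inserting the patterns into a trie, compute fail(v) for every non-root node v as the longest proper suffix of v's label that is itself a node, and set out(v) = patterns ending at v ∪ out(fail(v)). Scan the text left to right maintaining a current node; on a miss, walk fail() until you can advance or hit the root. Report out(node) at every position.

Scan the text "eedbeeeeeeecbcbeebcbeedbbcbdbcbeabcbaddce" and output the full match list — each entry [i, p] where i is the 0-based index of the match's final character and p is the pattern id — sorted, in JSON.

Build:
Trie nodes:
  0='ε' goto b→3 e→1
  1='e' goto e→2
  2='ee' goto ·  ←P0
  3='b' goto c→4
  4='bc' goto b→5
  5='bcb' goto ·  ←P1

BFS fail/out derivation:
  n1('e'): parent n0 fail=0; on 'e' 0 → fail=0;  out ∅∪∅=∅
  n3('b'): parent n0 fail=0; on 'b' 0 → fail=0;  out ∅∪∅=∅
  n2('ee'): parent n1 fail=0; on 'e' 0 → fail=1;  out {0}∪∅={0}
  n4('bc'): parent n3 fail=0; on 'c' 0 → fail=0;  out ∅∪∅=∅
  n5('bcb'): parent n4 fail=0; on 'b' 0 → fail=3;  out {1}∪∅={1}

Scan:
[0] read 'e'  n0⇒n1
[1] read 'e'  n1⇒n2  ** P0@[0:1]
[2] read 'd'  n2⇒n0 (via fail)
[3] read 'b'  n0⇒n3
[4] read 'e'  n3⇒n1 (via fail)
[5] read 'e'  n1⇒n2  ** P0@[4:5]
[6] read 'e'  n2⇒n2 (via fail)  ** P0@[5:6]
[7] read 'e'  n2⇒n2 (via fail)  ** P0@[6:7]
[8] read 'e'  n2⇒n2 (via fail)  ** P0@[7:8]
[9] read 'e'  n2⇒n2 (via fail)  ** P0@[8:9]
[10] read 'e'  n2⇒n2 (via fail)  ** P0@[9:10]
[11] read 'c'  n2⇒n0 (via fail)
[12] read 'b'  n0⇒n3
[13] read 'c'  n3⇒n4
[14] read 'b'  n4⇒n5  ** P1@[12:14]
[15] read 'e'  n5⇒n1 (via fail)
[16] read 'e'  n1⇒n2  ** P0@[15:16]
[17] read 'b'  n2⇒n3 (via fail)
[18] read 'c'  n3⇒n4
[19] read 'b'  n4⇒n5  ** P1@[17:19]
[20] read 'e'  n5⇒n1 (via fail)
[21] read 'e'  n1⇒n2  ** P0@[20:21]
[22] read 'd'  n2⇒n0 (via fail)
[23] read 'b'  n0⇒n3
[24] read 'b'  n3⇒n3 (via fail)
[25] read 'c'  n3⇒n4
[26] read 'b'  n4⇒n5  ** P1@[24:26]
[27] read 'd'  n5⇒n0 (via fail)
[28] read 'b'  n0⇒n3
[29] read 'c'  n3⇒n4
[30] read 'b'  n4⇒n5  ** P1@[28:30]
[31] read 'e'  n5⇒n1 (via fail)
[32] read 'a'  n1⇒n0 (via fail)
[33] read 'b'  n0⇒n3
[34] read 'c'  n3⇒n4
[35] read 'b'  n4⇒n5  ** P1@[33:35]
[36] read 'a'  n5⇒n0 (via fail)
[37] read 'd'  n0⇒n0
[38] read 'd'  n0⇒n0
[39] read 'c'  n0⇒n0
[40] read 'e'  n0⇒n1

All matches (sorted): [[1,0],[5,0],[6,0],[7,0],[8,0],[9,0],[10,0],[14,1],[16,0],[19,1],[21,0],[26,1],[30,1],[35,1]]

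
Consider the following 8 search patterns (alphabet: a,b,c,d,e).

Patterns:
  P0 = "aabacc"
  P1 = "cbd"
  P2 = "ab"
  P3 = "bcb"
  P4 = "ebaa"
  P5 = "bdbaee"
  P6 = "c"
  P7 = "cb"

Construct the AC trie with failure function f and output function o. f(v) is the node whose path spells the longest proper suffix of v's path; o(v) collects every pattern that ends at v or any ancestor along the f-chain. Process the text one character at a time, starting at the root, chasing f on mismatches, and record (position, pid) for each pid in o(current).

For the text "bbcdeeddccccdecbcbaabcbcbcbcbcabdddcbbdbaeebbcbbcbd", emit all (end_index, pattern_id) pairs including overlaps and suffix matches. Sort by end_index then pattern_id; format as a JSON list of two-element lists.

Construct AC machine:
Trie (insert patterns):
  n0 'ε': a→1 b→11 c→7 e→14
  n1 'a': a→2 b→10
  n2 'aa': b→3
  n3 'aab': a→4
  n4 'aaba': c→5
  n5 'aabac': c→6
  n6 'aabacc': ·  ←P0
  n7 'c': b→8  ←P6
  n8 'cb': d→9  ←P7
  n9 'cbd': ·  ←P1
  n10 'ab': ·  ←P2
  n11 'b': c→12 d→18
  n12 'bc': b→13
  n13 'bcb': ·  ←P3
  n14 'e': b→15
  n15 'eb': a→16
  n16 'eba': a→17
  n17 'ebaa': ·  ←P4
  n18 'bd': b→19
  n19 'bdb': a→20
  n20 'bdba': e→21
  n21 'bdbae': e→22
  n22 'bdbaee': ·  ←P5

Failure links (BFS by depth):
  n1('a'): parent n0 fail=0; on 'a' 0 → fail=0;  out ∅∪∅=∅
  n7('c'): parent n0 fail=0; on 'c' 0 → fail=0;  out {6}∪∅={6}
  n11('b'): parent n0 fail=0; on 'b' 0 → fail=0;  out ∅∪∅=∅
  n14('e'): parent n0 fail=0; on 'e' 0 → fail=0;  out ∅∪∅=∅
  n2('aa'): parent n1 fail=0; on 'a' 0 → fail=1;  out ∅∪∅=∅
  n8('cb'): parent n7 fail=0; on 'b' 0 → fail=11;  out {7}∪∅={7}
  n10('ab'): parent n1 fail=0; on 'b' 0 → fail=11;  out {2}∪∅={2}
  n12('bc'): parent n11 fail=0; on 'c' 0 → fail=7;  out ∅∪{6}={6}
  n15('eb'): parent n14 fail=0; on 'b' 0 → fail=11;  out ∅∪∅=∅
  n18('bd'): parent n11 fail=0; on 'd' 0 → fail=0;  out ∅∪∅=∅
  n3('aab'): parent n2 fail=1; on 'b' 1 → fail=10;  out ∅∪{2}={2}
  n9('cbd'): parent n8 fail=11; on 'd' 11 → fail=18;  out {1}∪∅={1}
  n13('bcb'): parent n12 fail=7; on 'b' 7 → fail=8;  out {3}∪{7}={3,7}
  n16('eba'): parent n15 fail=11; on 'a' 11→0 → fail=1;  out ∅∪∅=∅
  n19('bdb'): parent n18 fail=0; on 'b' 0 → fail=11;  out ∅∪∅=∅
  n4('aaba'): parent n3 fail=10; on 'a' 10→11→0 → fail=1;  out ∅∪∅=∅
  n17('ebaa'): parent n16 fail=1; on 'a' 1 → fail=2;  out {4}∪∅={4}
  n20('bdba'): parent n19 fail=11; on 'a' 11→0 → fail=1;  out ∅∪∅=∅
  n5('aabac'): parent n4 fail=1; on 'c' 1→0 → fail=7;  out ∅∪{6}={6}
  n21('bdbae'): parent n20 fail=1; on 'e' 1→0 → fail=14;  out ∅∪∅=∅
  n6('aabacc'): parent n5 fail=7; on 'c' 7→0 → fail=7;  out {0}∪{6}={0,6}
  n22('bdbaee'): parent n21 fail=14; on 'e' 14→0 → fail=14;  out {5}∪∅={5}

Run:
[0] read 'b'  n0⇒n11
[1] read 'b'  n11⇒n11 (fail-walked)
[2] read 'c'  n11⇒n12  emit P6@[2:2]
[3] read 'd'  n12⇒n0 (fail-walked)
[4] read 'e'  n0⇒n14
[5] read 'e'  n14⇒n14 (fail-walked)
[6] read 'd'  n14⇒n0 (fail-walked)
[7] read 'd'  n0⇒n0
[8] read 'c'  n0⇒n7  emit P6@[8:8]
[9] read 'c'  n7⇒n7 (fail-walked)  emit P6@[9:9]
[10] read 'c'  n7⇒n7 (fail-walked)  emit P6@[10:10]
[11] read 'c'  n7⇒n7 (fail-walked)  emit P6@[11:11]
[12] read 'd'  n7⇒n0 (fail-walked)
[13] read 'e'  n0⇒n14
[14] read 'c'  n14⇒n7 (fail-walked)  emit P6@[14:14]
[15] read 'b'  n7⇒n8  emit P7@[14:15]
[16] read 'c'  n8⇒n12 (fail-walked)  emit P6@[16:16]
[17] read 'b'  n12⇒n13  emit P3@[15:17],P7@[16:17]
[18] read 'a'  n13⇒n1 (fail-walked)
[19] read 'a'  n1⇒n2
[20] read 'b'  n2⇒n3  emit P2@[19:20]
[21] read 'c'  n3⇒n12 (fail-walked)  emit P6@[21:21]
[22] read 'b'  n12⇒n13  emit P3@[20:22],P7@[21:22]
[23] read 'c'  n13⇒n12 (fail-walked)  emit P6@[23:23]
[24] read 'b'  n12⇒n13  emit P3@[22:24],P7@[23:24]
[25] read 'c'  n13⇒n12 (fail-walked)  emit P6@[25:25]
[26] read 'b'  n12⇒n13  emit P3@[24:26],P7@[25:26]
[27] read 'c'  n13⇒n12 (fail-walked)  emit P6@[27:27]
[28] read 'b'  n12⇒n13  emit P3@[26:28],P7@[27:28]
[29] read 'c'  n13⇒n12 (fail-walked)  emit P6@[29:29]
[30] read 'a'  n12⇒n1 (fail-walked)
[31] read 'b'  n1⇒n10  emit P2@[30:31]
[32] read 'd'  n10⇒n18 (fail-walked)
[33] read 'd'  n18⇒n0 (fail-walked)
[34] read 'd'  n0⇒n0
[35] read 'c'  n0⇒n7  emit P6@[35:35]
[36] read 'b'  n7⇒n8  emit P7@[35:36]
[37] read 'b'  n8⇒n11 (fail-walked)
[38] read 'd'  n11⇒n18
[39] read 'b'  n18⇒n19
[40] read 'a'  n19⇒n20
[41] read 'e'  n20⇒n21
[42] read 'e'  n21⇒n22  emit P5@[37:42]
[43] read 'b'  n22⇒n15 (fail-walked)
[44] read 'b'  n15⇒n11 (fail-walked)
[45] read 'c'  n11⇒n12  emit P6@[45:45]
[46] read 'b'  n12⇒n13  emit P3@[44:46],P7@[45:46]
[47] read 'b'  n13⇒n11 (fail-walked)
[48] read 'c'  n11⇒n12  emit P6@[48:48]
[49] read 'b'  n12⇒n13  emit P3@[47:49],P7@[48:49]
[50] read 'd'  n13⇒n9 (fail-walked)  emit P1@[48:50]

Result: [[2,6],[8,6],[9,6],[10,6],[11,6],[14,6],[15,7],[16,6],[17,3],[17,7],[20,2],[21,6],[22,3],[22,7],[23,6],[24,3],[24,7],[25,6],[26,3],[26,7],[27,6],[28,3],[28,7],[29,6],[31,2],[35,6],[36,7],[42,5],[45,6],[46,3],[46,7],[48,6],[49,3],[49,7],[50,1]]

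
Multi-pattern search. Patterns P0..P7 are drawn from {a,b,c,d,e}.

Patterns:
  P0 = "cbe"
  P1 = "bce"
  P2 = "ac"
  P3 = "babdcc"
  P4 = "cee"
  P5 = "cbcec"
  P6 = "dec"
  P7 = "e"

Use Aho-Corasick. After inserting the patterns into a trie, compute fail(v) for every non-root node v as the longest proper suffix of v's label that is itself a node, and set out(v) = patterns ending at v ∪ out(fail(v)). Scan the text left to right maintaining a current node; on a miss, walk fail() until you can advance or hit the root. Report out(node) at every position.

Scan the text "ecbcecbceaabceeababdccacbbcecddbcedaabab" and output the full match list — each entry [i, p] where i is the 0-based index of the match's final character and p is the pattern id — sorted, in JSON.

Build:
Trie (insert patterns):
  0='ε' goto a→7 b→4 c→1 d→19 e→22
  1='c' goto b→2 e→14
  2='cb' goto c→16 e→3
  3='cbe' goto ·  [P0 ends]
  4='b' goto a→9 c→5
  5='bc' goto e→6
  6='bce' goto ·  [P1 ends]
  7='a' goto c→8
  8='ac' goto ·  [P2 ends]
  9='ba' goto b→10
  10='bab' goto d→11
  11='babd' goto c→12
  12='babdc' goto c→13
  13='babdcc' goto ·  [P3 ends]
  14='ce' goto e→15
  15='cee' goto ·  [P4 ends]
  16='cbc' goto e→17
  17='cbce' goto c→18
  18='cbcec' goto ·  [P5 ends]
  19='d' goto e→20
  20='de' goto c→21
  21='dec' goto ·  [P6 ends]
  22='e' goto ·  [P7 ends]

Failure links (BFS by depth):
  fail(1) 'c': from fail(0)=0 chase 'c': 0 ⇒ 0;  out=∅∪out(0)=∅
  fail(4) 'b': from fail(0)=0 chase 'b': 0 ⇒ 0;  out=∅∪out(0)=∅
  fail(7) 'a': from fail(0)=0 chase 'a': 0 ⇒ 0;  out=∅∪out(0)=∅
  fail(19) 'd': from fail(0)=0 chase 'd': 0 ⇒ 0;  out=∅∪out(0)=∅
  fail(22) 'e': from fail(0)=0 chase 'e': 0 ⇒ 0;  out={7}∪out(0)={7}
  fail(2) 'cb': from fail(1)=0 chase 'b': 0 ⇒ 4;  out=∅∪out(4)=∅
  fail(5) 'bc': from fail(4)=0 chase 'c': 0 ⇒ 1;  out=∅∪out(1)=∅
  fail(8) 'ac': from fail(7)=0 chase 'c': 0 ⇒ 1;  out={2}∪out(1)={2}
  fail(9) 'ba': from fail(4)=0 chase 'a': 0 ⇒ 7;  out=∅∪out(7)=∅
  fail(14) 'ce': from fail(1)=0 chase 'e': 0 ⇒ 22;  out=∅∪out(22)={7}
  fail(20) 'de': from fail(19)=0 chase 'e': 0 ⇒ 22;  out=∅∪out(22)={7}
  fail(3) 'cbe': from fail(2)=4 chase 'e': 4→0 ⇒ 22;  out={0}∪out(22)={0,7}
  fail(6) 'bce': from fail(5)=1 chase 'e': 1 ⇒ 14;  out={1}∪out(14)={1,7}
  fail(10) 'bab': from fail(9)=7 chase 'b': 7→0 ⇒ 4;  out=∅∪out(4)=∅
  fail(15) 'cee': from fail(14)=22 chase 'e': 22→0 ⇒ 22;  out={4}∪out(22)={4,7}
  fail(16) 'cbc': from fail(2)=4 chase 'c': 4 ⇒ 5;  out=∅∪out(5)=∅
  fail(21) 'dec': from fail(20)=22 chase 'c': 22→0 ⇒ 1;  out={6}∪out(1)={6}
  fail(11) 'babd': from fail(10)=4 chase 'd': 4→0 ⇒ 19;  out=∅∪out(19)=∅
  fail(17) 'cbce': from fail(16)=5 chase 'e': 5 ⇒ 6;  out=∅∪out(6)={1,7}
  fail(12) 'babdc': from fail(11)=19 chase 'c': 19→0 ⇒ 1;  out=∅∪out(1)=∅
  fail(18) 'cbcec': from fail(17)=6 chase 'c': 6→14→22→0 ⇒ 1;  out={5}∪out(1)={5}
  fail(13) 'babdcc': from fail(12)=1 chase 'c': 1→0 ⇒ 1;  out={3}∪out(1)={3}

Scan:
pos 0 'e': at 22  → match P7@[0:0]
pos 1 'c': at 1 (fail-walked)
pos 2 'b': at 2
pos 3 'c': at 16
pos 4 'e': at 17  → match P1@[2:4],P7@[4:4]
pos 5 'c': at 18  → match P5@[1:5]
pos 6 'b': at 2 (fail-walked)
pos 7 'c': at 16
pos 8 'e': at 17  → match P1@[6:8],P7@[8:8]
pos 9 'a': at 7 (fail-walked)
pos 10 'a': at 7 (fail-walked)
pos 11 'b': at 4 (fail-walked)
pos 12 'c': at 5
pos 13 'e': at 6  → match P1@[11:13],P7@[13:13]
pos 14 'e': at 15 (fail-walked)  → match P4@[12:14],P7@[14:14]
pos 15 'a': at 7 (fail-walked)
pos 16 'b': at 4 (fail-walked)
pos 17 'a': at 9
pos 18 'b': at 10
pos 19 'd': at 11
pos 20 'c': at 12
pos 21 'c': at 13  → match P3@[16:21]
pos 22 'a': at 7 (fail-walked)
pos 23 'c': at 8  → match P2@[22:23]
pos 24 'b': at 2 (fail-walked)
pos 25 'b': at 4 (fail-walked)
pos 26 'c': at 5
pos 27 'e': at 6  → match P1@[25:27],P7@[27:27]
pos 28 'c': at 1 (fail-walked)
pos 29 'd': at 19 (fail-walked)
pos 30 'd': at 19 (fail-walked)
pos 31 'b': at 4 (fail-walked)
pos 32 'c': at 5
pos 33 'e': at 6  → match P1@[31:33],P7@[33:33]
pos 34 'd': at 19 (fail-walked)
pos 35 'a': at 7 (fail-walked)
pos 36 'a': at 7 (fail-walked)
pos 37 'b': at 4 (fail-walked)
pos 38 'a': at 9
pos 39 'b': at 10

Result: [[0,7],[4,1],[4,7],[5,5],[8,1],[8,7],[13,1],[13,7],[14,4],[14,7],[21,3],[23,2],[27,1],[27,7],[33,1],[33,7]]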